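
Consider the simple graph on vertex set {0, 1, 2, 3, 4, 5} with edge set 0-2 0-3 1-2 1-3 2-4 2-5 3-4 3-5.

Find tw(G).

A width-2 tree decomposition is:
Bags: B1 = {2, 3, 5}  B2 = {0, 2, 3}  B3 = {2, 3, 4}  B4 = {1, 2, 3}
Tree: B1–B2, B2–B3, B3–B4
Every bag has size at most 3, so the width is 3 − 1 = 2 and tw(G) ≤ 2. Since 2–5–3–0–2 is a cycle in G, G is not acyclic. Forests are exactly the graphs of treewidth ≤ 1, so tw(G) ≥ 2. Combining the bounds, tw(G) = 2.

2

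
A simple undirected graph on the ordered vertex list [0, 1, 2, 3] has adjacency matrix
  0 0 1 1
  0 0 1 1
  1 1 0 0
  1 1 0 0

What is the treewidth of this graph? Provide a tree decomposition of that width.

Each bag holds 3 vertices, so the decomposition has width 2, which upper-bounds the treewidth. Since 1–3–0–2–1 is a cycle in G, G is not acyclic. Forests are exactly the graphs of treewidth ≤ 1, so tw(G) ≥ 2. Therefore the treewidth is 2.

Treewidth 2.
Bags: B1 = {0, 1, 3}  B2 = {0, 1, 2}
Tree: B1–B2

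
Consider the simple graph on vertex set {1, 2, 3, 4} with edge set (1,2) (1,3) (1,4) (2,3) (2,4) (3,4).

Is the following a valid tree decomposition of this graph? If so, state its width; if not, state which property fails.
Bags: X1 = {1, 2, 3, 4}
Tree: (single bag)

Vertex coverage: the bags together contain {1, 2, 3, 4}, the full vertex set. Edge coverage: each edge of G has both endpoints in at least one bag. Running intersection: for every vertex, the bags containing it form a connected subtree. All three properties hold, so this is a valid tree decomposition of width max|bag| − 1 = 3, and hence tw(G) ≤ 3.

Yes; width 3.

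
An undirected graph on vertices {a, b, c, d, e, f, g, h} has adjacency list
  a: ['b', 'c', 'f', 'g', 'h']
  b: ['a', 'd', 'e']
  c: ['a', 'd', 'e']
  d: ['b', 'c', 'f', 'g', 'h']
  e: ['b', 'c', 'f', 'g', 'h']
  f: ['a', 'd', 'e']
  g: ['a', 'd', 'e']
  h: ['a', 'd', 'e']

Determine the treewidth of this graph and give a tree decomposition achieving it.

Treewidth 3.
One such decomposition:
Bags: B1 = {a, c, d, e}  B2 = {a, d, e, g}  B3 = {a, b, d, e}  B4 = {a, d, e, f}  B5 = {a, d, e, h}
Tree: B1–B2, B2–B3, B3–B4, B4–B5

Every bag has size at most 4, so the width is 4 − 1 = 3 and tw(G) ≤ 3. For the lower bound: the 4 vertex sets {c,e}, {a,g}, {d}, {b} are disjoint, each induces a connected subgraph, and every pair is joined by at least one edge of G. Contracting each set to a single vertex therefore yields K_{4} as a minor, and since treewidth is minor-monotone, tw(G) ≥ tw(K_{4}) = 3. The upper and lower bounds meet at 3, so that is the treewidth.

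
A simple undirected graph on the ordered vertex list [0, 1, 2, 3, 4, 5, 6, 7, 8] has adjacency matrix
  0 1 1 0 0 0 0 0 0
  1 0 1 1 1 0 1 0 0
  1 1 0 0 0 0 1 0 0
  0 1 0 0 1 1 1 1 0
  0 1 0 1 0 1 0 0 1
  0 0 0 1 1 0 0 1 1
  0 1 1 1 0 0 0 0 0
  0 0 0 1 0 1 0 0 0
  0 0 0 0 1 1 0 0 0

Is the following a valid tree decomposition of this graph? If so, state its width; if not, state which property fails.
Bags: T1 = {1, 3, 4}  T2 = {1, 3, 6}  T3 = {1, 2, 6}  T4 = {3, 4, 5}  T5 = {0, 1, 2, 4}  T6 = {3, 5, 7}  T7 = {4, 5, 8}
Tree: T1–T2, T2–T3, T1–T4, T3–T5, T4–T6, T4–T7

No — bags containing vertex 4 are not connected in the tree.

A tree decomposition must satisfy three properties: every vertex lies in some bag; for every edge, both endpoints lie together in some bag; and for every vertex, the bags containing it form a connected subtree. Here bags containing vertex 4 are not connected in the tree, so the decomposition is invalid.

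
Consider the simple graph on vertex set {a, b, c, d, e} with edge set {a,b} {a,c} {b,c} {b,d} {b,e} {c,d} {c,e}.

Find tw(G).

2

A width-2 tree decomposition is:
Bags: B1 = {b, c, d}  B2 = {b, c, e}  B3 = {a, b, c}
Tree: B1–B2, B1–B3
Each bag holds 3 vertices, so the decomposition has width 2, which upper-bounds the treewidth. Conversely, {b, c, d} is a clique of size 3, and the vertices of any clique must share a bag in every tree decomposition; so some bag has ≥ 3 vertices and tw(G) ≥ 2. Therefore the treewidth is 2.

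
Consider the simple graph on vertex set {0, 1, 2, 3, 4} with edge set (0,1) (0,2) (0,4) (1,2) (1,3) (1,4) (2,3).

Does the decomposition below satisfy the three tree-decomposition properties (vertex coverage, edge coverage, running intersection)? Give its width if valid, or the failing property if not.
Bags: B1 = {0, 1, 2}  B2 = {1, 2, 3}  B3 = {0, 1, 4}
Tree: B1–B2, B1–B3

Every vertex of G appears in some bag (union = {0, 1, 2, 3, 4}); every edge is covered by a bag; and for each vertex v the set of bags containing v is connected in the bag tree. The decomposition is therefore valid. The largest bag has 3 vertices, so the width is 2.

Yes; width 2.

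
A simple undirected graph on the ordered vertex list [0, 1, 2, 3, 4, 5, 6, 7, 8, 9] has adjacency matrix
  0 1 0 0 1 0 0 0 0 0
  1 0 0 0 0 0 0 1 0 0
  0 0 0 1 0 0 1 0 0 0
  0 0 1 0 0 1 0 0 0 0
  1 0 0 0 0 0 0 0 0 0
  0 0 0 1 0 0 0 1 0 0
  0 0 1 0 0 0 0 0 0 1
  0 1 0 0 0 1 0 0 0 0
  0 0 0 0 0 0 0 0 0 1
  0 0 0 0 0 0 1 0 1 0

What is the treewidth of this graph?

A width-1 tree decomposition is:
Bags: B1 = {8, 9}  B2 = {6, 9}  B3 = {2, 6}  B4 = {2, 3}  B5 = {3, 5}  B6 = {5, 7}  B7 = {1, 7}  B8 = {0, 1}  B9 = {0, 4}
Tree: B1–B2, B2–B3, B3–B4, B4–B5, B5–B6, B6–B7, B7–B8, B8–B9
The largest bag has 2 vertices, giving width 1; this decomposition certifies tw(G) ≤ 1. G has an edge, so its treewidth is at least 1. Combining the bounds, tw(G) = 1.

1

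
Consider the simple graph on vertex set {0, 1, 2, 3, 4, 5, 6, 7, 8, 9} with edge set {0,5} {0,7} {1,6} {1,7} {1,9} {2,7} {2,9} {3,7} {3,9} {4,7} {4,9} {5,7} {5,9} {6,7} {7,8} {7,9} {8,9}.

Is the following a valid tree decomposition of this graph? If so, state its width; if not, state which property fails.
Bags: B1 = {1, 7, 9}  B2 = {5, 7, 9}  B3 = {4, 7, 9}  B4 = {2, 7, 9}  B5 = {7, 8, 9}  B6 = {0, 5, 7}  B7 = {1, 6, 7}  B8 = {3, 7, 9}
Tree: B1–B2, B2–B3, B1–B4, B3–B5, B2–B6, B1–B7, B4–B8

Vertex coverage: the bags together contain {0, 1, 2, 3, 4, 5, 6, 7, 8, 9}, the full vertex set. Edge coverage: each edge of G has both endpoints in at least one bag. Running intersection: for every vertex, the bags containing it form a connected subtree. All three properties hold, so this is a valid tree decomposition of width max|bag| − 1 = 2, and hence tw(G) ≤ 2.

Yes; width 2.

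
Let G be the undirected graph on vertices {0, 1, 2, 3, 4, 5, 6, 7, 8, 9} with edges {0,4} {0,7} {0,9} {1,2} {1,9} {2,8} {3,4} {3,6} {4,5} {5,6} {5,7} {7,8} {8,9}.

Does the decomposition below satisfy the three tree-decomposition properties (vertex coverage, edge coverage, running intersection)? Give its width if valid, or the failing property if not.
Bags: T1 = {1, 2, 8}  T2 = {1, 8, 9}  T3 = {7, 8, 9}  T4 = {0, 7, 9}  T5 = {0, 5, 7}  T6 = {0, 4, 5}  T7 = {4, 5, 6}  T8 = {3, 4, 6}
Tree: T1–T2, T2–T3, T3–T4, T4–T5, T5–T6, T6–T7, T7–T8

Yes; width 2.

Vertex coverage: the bags together contain {0, 1, 2, 3, 4, 5, 6, 7, 8, 9}, the full vertex set. Edge coverage: each edge of G has both endpoints in at least one bag. Running intersection: for every vertex, the bags containing it form a connected subtree. All three properties hold, so this is a valid tree decomposition of width max|bag| − 1 = 2, and hence tw(G) ≤ 2.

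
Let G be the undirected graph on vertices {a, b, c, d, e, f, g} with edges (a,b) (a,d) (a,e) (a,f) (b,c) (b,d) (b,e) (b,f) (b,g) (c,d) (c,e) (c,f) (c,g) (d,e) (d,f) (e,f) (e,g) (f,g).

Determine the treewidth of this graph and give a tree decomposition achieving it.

Each bag holds 5 vertices, so the decomposition has width 4, which upper-bounds the treewidth. For the lower bound, the 5 vertices {b, c, d, e, f} are pairwise adjacent, and any tree decomposition puts a clique entirely inside one bag — forcing width ≥ 4. Combining the bounds, tw(G) = 4.

Treewidth 4.
Bags: B1 = {a, b, d, e, f}  B2 = {b, c, d, e, f}  B3 = {b, c, e, f, g}
Tree: B1–B2, B2–B3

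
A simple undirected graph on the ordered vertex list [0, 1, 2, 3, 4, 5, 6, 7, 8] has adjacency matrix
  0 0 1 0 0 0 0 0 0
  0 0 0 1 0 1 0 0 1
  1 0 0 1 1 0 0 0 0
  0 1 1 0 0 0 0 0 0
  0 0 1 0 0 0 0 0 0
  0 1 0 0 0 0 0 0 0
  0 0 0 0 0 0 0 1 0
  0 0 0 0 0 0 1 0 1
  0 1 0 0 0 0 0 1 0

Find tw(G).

1

A width-1 tree decomposition is:
Bags: B1 = {1, 3}  B2 = {1, 8}  B3 = {2, 3}  B4 = {0, 2}  B5 = {2, 4}  B6 = {1, 5}  B7 = {7, 8}  B8 = {6, 7}
Tree: B1–B2, B1–B3, B3–B4, B3–B5, B2–B6, B2–B7, B7–B8
Each bag holds 2 vertices, so the decomposition has width 1, which upper-bounds the treewidth. Since G has at least one edge (e.g. 3–1), it is not an edgeless graph, so tw(G) ≥ 1. Hence tw(G) = 1 exactly.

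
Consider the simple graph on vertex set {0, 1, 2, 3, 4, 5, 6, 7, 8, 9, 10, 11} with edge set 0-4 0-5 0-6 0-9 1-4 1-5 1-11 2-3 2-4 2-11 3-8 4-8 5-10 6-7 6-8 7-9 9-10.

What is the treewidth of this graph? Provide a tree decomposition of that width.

Treewidth 3.
Bags: B1 = {1, 2, 3, 11}  B2 = {1, 2, 3, 4}  B3 = {1, 3, 4, 8}  B4 = {1, 4, 5, 8}  B5 = {0, 4, 5, 8}  B6 = {0, 5, 6, 8}  B7 = {0, 5, 6, 10}  B8 = {0, 6, 9, 10}  B9 = {6, 7, 9, 10}
Tree: B1–B2, B2–B3, B3–B4, B4–B5, B5–B6, B6–B7, B7–B8, B8–B9

The largest bag has 4 vertices, giving width 3; this decomposition certifies tw(G) ≤ 3. For the lower bound: the 4 vertex sets {2,3,11}, {1}, {4}, {0,5,6,8} are disjoint, each induces a connected subgraph, and every pair is joined by at least one edge of G. Contracting each set to a single vertex therefore yields K_{4} as a minor, and since treewidth is minor-monotone, tw(G) ≥ tw(K_{4}) = 3. Therefore the treewidth is 3.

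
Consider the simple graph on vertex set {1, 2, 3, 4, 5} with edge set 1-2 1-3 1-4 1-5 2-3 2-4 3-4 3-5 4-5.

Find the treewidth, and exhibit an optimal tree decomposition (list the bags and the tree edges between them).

Treewidth 3.
Bags: B1 = {1, 3, 4, 5}  B2 = {1, 2, 3, 4}
Tree: B1–B2

Every bag has size at most 4, so the width is 4 − 1 = 3 and tw(G) ≤ 3. Conversely, {1, 2, 3, 4} is a clique of size 4, and the vertices of any clique must share a bag in every tree decomposition; so some bag has ≥ 4 vertices and tw(G) ≥ 3. The upper and lower bounds meet at 3, so that is the treewidth.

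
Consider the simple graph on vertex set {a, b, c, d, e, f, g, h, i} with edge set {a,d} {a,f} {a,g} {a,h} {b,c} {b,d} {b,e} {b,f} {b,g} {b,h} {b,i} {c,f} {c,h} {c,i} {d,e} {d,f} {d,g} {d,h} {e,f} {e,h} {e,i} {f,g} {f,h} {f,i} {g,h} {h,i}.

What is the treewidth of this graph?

4

A width-4 tree decomposition is:
Bags: B1 = {b, e, f, h, i}  B2 = {b, c, f, h, i}  B3 = {b, d, e, f, h}  B4 = {b, d, f, g, h}  B5 = {a, d, f, g, h}
Tree: B1–B2, B1–B3, B3–B4, B4–B5
The largest bag has 5 vertices, giving width 4; this decomposition certifies tw(G) ≤ 4. Conversely, {a, d, f, g, h} is a clique of size 5, and the vertices of any clique must share a bag in every tree decomposition; so some bag has ≥ 5 vertices and tw(G) ≥ 4. Therefore the treewidth is 4.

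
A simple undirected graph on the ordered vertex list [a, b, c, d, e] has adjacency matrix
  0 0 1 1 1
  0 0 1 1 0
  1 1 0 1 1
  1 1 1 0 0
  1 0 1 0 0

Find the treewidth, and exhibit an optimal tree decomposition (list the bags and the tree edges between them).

Every bag has size at most 3, so the width is 3 − 1 = 2 and tw(G) ≤ 2. On the other hand G contains the 3-clique {a, c, d}. A clique must lie in a single bag of any decomposition, so no decomposition can have width below 2. Therefore the treewidth is 2.

Treewidth 2.
One optimal decomposition is:
Bags: B1 = {a, c, d}  B2 = {a, c, e}  B3 = {b, c, d}
Tree: B1–B2, B1–B3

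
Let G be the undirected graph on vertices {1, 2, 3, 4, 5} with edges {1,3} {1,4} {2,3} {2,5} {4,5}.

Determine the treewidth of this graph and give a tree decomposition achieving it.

Treewidth 2.
One optimal decomposition is:
Bags: B1 = {1, 4, 5}  B2 = {1, 3, 5}  B3 = {2, 3, 5}
Tree: B1–B2, B2–B3

Every bag has size at most 3, so the width is 3 − 1 = 2 and tw(G) ≤ 2. The edges 5–4–1–3–2–5 form a cycle, so G is not a tree and its treewidth is at least 2. Hence tw(G) = 2 exactly.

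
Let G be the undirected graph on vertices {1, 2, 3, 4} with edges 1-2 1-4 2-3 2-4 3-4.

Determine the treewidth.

A width-2 tree decomposition is:
Bags: B1 = {2, 3, 4}  B2 = {1, 2, 4}
Tree: B1–B2
Each bag holds 3 vertices, so the decomposition has width 2, which upper-bounds the treewidth. For the lower bound, the 3 vertices {1, 2, 4} are pairwise adjacent, and any tree decomposition puts a clique entirely inside one bag — forcing width ≥ 2. Therefore the treewidth is 2.

2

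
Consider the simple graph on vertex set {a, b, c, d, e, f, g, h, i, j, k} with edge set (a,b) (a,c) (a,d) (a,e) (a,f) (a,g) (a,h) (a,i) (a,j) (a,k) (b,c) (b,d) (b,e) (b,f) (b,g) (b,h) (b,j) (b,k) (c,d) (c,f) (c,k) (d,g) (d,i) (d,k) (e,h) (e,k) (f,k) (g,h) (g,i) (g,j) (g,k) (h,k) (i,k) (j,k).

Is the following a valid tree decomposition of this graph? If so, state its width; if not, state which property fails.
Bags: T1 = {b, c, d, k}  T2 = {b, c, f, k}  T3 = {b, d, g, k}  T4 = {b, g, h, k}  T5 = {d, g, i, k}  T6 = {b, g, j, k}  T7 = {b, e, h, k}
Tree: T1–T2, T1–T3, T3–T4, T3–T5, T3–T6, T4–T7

No — vertex a appears in no bag.

A tree decomposition must satisfy three properties: every vertex lies in some bag; for every edge, both endpoints lie together in some bag; and for every vertex, the bags containing it form a connected subtree. Here vertex a appears in no bag, so the decomposition is invalid.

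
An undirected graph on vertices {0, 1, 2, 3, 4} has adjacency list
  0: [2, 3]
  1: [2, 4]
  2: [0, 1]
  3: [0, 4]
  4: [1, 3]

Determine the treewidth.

A width-2 tree decomposition is:
Bags: B1 = {1, 2, 4}  B2 = {2, 3, 4}  B3 = {0, 2, 3}
Tree: B1–B2, B2–B3
Each bag holds 3 vertices, so the decomposition has width 2, which upper-bounds the treewidth. For the lower bound, G contains the cycle 2–1–4–3–0–2, so G is not a forest; only forests have treewidth ≤ 1, hence tw(G) ≥ 2. Therefore the treewidth is 2.

2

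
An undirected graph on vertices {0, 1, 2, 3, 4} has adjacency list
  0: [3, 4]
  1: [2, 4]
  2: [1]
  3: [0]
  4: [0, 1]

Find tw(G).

1

A width-1 tree decomposition is:
Bags: B1 = {0, 3}  B2 = {0, 4}  B3 = {1, 4}  B4 = {1, 2}
Tree: B1–B2, B2–B3, B3–B4
The largest bag has 2 vertices, giving width 1; this decomposition certifies tw(G) ≤ 1. G has an edge, so its treewidth is at least 1. Hence tw(G) = 1 exactly.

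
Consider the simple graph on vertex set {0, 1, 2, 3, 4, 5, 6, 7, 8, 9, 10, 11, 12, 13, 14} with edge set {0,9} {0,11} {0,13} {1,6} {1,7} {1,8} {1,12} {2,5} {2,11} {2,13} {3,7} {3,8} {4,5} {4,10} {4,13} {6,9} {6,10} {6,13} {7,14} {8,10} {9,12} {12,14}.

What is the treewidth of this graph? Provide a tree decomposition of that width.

Treewidth 3.
One such decomposition:
Bags: B1 = {0, 2, 5, 11}  B2 = {0, 2, 5, 13}  B3 = {0, 4, 5, 13}  B4 = {0, 4, 9, 13}  B5 = {4, 6, 9, 13}  B6 = {4, 6, 9, 10}  B7 = {6, 9, 10, 12}  B8 = {1, 6, 10, 12}  B9 = {1, 8, 10, 12}  B10 = {1, 8, 12, 14}  B11 = {1, 7, 8, 14}  B12 = {3, 7, 8, 14}
Tree: B1–B2, B2–B3, B3–B4, B4–B5, B5–B6, B6–B7, B7–B8, B8–B9, B9–B10, B10–B11, B11–B12

The largest bag has 4 vertices, giving width 3; this decomposition certifies tw(G) ≤ 3. For the lower bound: the 4 vertex sets {2,5,11}, {0}, {13}, {4,6,9,10} are disjoint, each induces a connected subgraph, and every pair is joined by at least one edge of G. Contracting each set to a single vertex therefore yields K_{4} as a minor, and since treewidth is minor-monotone, tw(G) ≥ tw(K_{4}) = 3. Hence tw(G) = 3 exactly.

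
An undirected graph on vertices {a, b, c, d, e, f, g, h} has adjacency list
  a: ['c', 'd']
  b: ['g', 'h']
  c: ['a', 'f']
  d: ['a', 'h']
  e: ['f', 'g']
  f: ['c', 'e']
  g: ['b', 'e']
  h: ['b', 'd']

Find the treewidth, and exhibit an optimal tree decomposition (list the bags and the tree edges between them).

Every bag has size at most 3, so the width is 3 − 1 = 2 and tw(G) ≤ 2. For the lower bound, G contains the cycle d–a–c–f–e–g–b–h–d, so G is not a forest; only forests have treewidth ≤ 1, hence tw(G) ≥ 2. Therefore the treewidth is 2.

Treewidth 2.
One such decomposition:
Bags: B1 = {a, c, d}  B2 = {c, d, f}  B3 = {d, e, f}  B4 = {d, e, g}  B5 = {b, d, g}  B6 = {b, d, h}
Tree: B1–B2, B2–B3, B3–B4, B4–B5, B5–B6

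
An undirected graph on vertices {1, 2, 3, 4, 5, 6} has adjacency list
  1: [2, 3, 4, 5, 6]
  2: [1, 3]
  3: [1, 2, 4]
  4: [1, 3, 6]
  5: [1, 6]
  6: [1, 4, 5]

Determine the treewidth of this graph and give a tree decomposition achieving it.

Each bag holds 3 vertices, so the decomposition has width 2, which upper-bounds the treewidth. For the lower bound, the 3 vertices {1, 2, 3} are pairwise adjacent, and any tree decomposition puts a clique entirely inside one bag — forcing width ≥ 2. Therefore the treewidth is 2.

Treewidth 2.
One such decomposition:
Bags: B1 = {1, 4, 6}  B2 = {1, 3, 4}  B3 = {1, 5, 6}  B4 = {1, 2, 3}
Tree: B1–B2, B1–B3, B2–B4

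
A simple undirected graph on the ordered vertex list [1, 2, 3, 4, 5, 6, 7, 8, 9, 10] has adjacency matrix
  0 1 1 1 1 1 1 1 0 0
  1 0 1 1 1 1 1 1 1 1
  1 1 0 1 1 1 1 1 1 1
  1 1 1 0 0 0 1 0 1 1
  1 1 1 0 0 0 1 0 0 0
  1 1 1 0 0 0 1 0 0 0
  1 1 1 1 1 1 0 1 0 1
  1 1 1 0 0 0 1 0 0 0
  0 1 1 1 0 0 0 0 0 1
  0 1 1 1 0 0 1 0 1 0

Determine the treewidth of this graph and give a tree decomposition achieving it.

Treewidth 4.
Bags: B1 = {1, 2, 3, 6, 7}  B2 = {1, 2, 3, 4, 7}  B3 = {2, 3, 4, 7, 10}  B4 = {2, 3, 4, 9, 10}  B5 = {1, 2, 3, 7, 8}  B6 = {1, 2, 3, 5, 7}
Tree: B1–B2, B2–B3, B3–B4, B1–B5, B5–B6

The largest bag has 5 vertices, giving width 4; this decomposition certifies tw(G) ≤ 4. On the other hand G contains the 5-clique {2, 3, 4, 9, 10}. A clique must lie in a single bag of any decomposition, so no decomposition can have width below 4. Combining the bounds, tw(G) = 4.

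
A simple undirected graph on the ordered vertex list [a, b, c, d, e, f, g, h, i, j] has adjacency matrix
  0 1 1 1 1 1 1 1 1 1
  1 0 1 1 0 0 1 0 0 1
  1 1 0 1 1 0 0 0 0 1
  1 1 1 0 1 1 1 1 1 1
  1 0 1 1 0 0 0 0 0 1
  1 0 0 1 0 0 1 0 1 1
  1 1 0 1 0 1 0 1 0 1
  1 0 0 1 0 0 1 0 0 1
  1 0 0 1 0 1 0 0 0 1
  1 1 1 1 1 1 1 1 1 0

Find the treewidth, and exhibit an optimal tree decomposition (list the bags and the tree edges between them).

Treewidth 4.
Bags: B1 = {a, d, g, h, j}  B2 = {a, d, f, g, j}  B3 = {a, d, f, i, j}  B4 = {a, b, d, g, j}  B5 = {a, b, c, d, j}  B6 = {a, c, d, e, j}
Tree: B1–B2, B2–B3, B1–B4, B4–B5, B5–B6

Every bag has size at most 5, so the width is 5 − 1 = 4 and tw(G) ≤ 4. Conversely, {a, d, g, h, j} is a clique of size 5, and the vertices of any clique must share a bag in every tree decomposition; so some bag has ≥ 5 vertices and tw(G) ≥ 4. The upper and lower bounds meet at 4, so that is the treewidth.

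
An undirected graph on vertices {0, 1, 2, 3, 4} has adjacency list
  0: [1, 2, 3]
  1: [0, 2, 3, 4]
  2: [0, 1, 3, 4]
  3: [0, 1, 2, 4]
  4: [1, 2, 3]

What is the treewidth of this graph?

A width-3 tree decomposition is:
Bags: B1 = {0, 1, 2, 3}  B2 = {1, 2, 3, 4}
Tree: B1–B2
Each bag holds 4 vertices, so the decomposition has width 3, which upper-bounds the treewidth. For the lower bound, the 4 vertices {0, 1, 2, 3} are pairwise adjacent, and any tree decomposition puts a clique entirely inside one bag — forcing width ≥ 3. Combining the bounds, tw(G) = 3.

3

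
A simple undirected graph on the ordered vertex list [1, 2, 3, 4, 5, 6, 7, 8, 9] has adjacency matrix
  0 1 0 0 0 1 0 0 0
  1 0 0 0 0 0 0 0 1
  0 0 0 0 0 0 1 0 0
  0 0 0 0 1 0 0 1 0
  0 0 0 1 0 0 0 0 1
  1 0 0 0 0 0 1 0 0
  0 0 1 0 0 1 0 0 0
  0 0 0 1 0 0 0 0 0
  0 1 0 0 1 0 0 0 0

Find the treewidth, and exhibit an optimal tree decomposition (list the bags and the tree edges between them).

Treewidth 1.
One optimal decomposition is:
Bags: B1 = {4, 8}  B2 = {4, 5}  B3 = {5, 9}  B4 = {2, 9}  B5 = {1, 2}  B6 = {1, 6}  B7 = {6, 7}  B8 = {3, 7}
Tree: B1–B2, B2–B3, B3–B4, B4–B5, B5–B6, B6–B7, B7–B8

Each bag holds 2 vertices, so the decomposition has width 1, which upper-bounds the treewidth. Any graph with an edge has treewidth ≥ 1, and G has the edge 8–4. Combining the bounds, tw(G) = 1.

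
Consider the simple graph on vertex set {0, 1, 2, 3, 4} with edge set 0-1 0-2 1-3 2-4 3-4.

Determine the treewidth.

A width-2 tree decomposition is:
Bags: B1 = {0, 1, 3}  B2 = {0, 3, 4}  B3 = {0, 2, 4}
Tree: B1–B2, B2–B3
Each bag holds 3 vertices, so the decomposition has width 2, which upper-bounds the treewidth. The edges 0–1–3–4–2–0 form a cycle, so G is not a tree and its treewidth is at least 2. The upper and lower bounds meet at 2, so that is the treewidth.

2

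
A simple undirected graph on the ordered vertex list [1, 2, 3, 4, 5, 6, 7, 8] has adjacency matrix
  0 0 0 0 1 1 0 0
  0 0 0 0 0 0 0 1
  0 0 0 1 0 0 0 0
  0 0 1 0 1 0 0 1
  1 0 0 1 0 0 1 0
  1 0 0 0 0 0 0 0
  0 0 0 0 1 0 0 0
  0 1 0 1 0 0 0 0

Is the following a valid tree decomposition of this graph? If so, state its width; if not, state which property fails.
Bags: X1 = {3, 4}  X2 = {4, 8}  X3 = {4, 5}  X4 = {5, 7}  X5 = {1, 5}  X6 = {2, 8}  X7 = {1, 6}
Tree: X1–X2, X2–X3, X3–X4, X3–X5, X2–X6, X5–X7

Yes; width 1.

Vertex coverage: the bags together contain {1, 2, 3, 4, 5, 6, 7, 8}, the full vertex set. Edge coverage: each edge of G has both endpoints in at least one bag. Running intersection: for every vertex, the bags containing it form a connected subtree. All three properties hold, so this is a valid tree decomposition of width max|bag| − 1 = 1, and hence tw(G) ≤ 1.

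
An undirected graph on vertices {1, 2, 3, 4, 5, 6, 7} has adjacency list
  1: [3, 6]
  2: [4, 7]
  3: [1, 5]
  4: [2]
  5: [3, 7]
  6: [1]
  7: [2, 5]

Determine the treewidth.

1

A width-1 tree decomposition is:
Bags: B1 = {1, 6}  B2 = {1, 3}  B3 = {3, 5}  B4 = {5, 7}  B5 = {2, 7}  B6 = {2, 4}
Tree: B1–B2, B2–B3, B3–B4, B4–B5, B5–B6
Each bag holds 2 vertices, so the decomposition has width 1, which upper-bounds the treewidth. G has an edge, so its treewidth is at least 1. Combining the bounds, tw(G) = 1.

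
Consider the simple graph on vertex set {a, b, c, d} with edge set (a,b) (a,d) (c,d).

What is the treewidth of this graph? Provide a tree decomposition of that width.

Treewidth 1.
Bags: B1 = {c, d}  B2 = {a, d}  B3 = {a, b}
Tree: B1–B2, B2–B3

Each bag holds 2 vertices, so the decomposition has width 1, which upper-bounds the treewidth. Any graph with an edge has treewidth ≥ 1, and G has the edge d–c. Hence tw(G) = 1 exactly.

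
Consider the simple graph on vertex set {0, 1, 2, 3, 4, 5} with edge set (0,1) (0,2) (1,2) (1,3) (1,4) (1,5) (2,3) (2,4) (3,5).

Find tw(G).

A width-2 tree decomposition is:
Bags: B1 = {0, 1, 2}  B2 = {1, 2, 4}  B3 = {1, 2, 3}  B4 = {1, 3, 5}
Tree: B1–B2, B2–B3, B3–B4
Every bag has size at most 3, so the width is 3 − 1 = 2 and tw(G) ≤ 2. For the lower bound, the 3 vertices {0, 1, 2} are pairwise adjacent, and any tree decomposition puts a clique entirely inside one bag — forcing width ≥ 2. Combining the bounds, tw(G) = 2.

2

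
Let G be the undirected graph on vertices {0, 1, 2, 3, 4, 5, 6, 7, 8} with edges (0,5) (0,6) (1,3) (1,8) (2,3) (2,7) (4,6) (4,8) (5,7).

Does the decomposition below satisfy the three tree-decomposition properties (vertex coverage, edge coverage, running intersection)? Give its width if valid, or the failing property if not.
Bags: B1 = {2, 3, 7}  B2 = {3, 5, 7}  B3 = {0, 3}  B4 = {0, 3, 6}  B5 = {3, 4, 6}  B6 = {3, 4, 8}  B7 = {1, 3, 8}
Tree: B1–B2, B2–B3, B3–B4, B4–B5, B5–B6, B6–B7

No — edge (5,0) lies in no bag.

A tree decomposition must satisfy three properties: every vertex lies in some bag; for every edge, both endpoints lie together in some bag; and for every vertex, the bags containing it form a connected subtree. Here edge (5,0) lies in no bag, so the decomposition is invalid.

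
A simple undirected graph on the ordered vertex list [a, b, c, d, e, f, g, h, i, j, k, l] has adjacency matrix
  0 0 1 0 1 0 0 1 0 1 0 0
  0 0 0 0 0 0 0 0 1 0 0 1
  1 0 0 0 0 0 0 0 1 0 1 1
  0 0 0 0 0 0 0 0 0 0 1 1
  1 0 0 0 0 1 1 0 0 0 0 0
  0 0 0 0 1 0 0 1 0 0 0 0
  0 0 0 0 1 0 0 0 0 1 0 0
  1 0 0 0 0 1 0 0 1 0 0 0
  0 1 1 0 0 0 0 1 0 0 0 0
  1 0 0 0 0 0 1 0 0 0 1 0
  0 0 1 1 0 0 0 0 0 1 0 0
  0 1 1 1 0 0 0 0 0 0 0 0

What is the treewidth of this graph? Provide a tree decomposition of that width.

Treewidth 3.
Bags: B1 = {b, d, i, l}  B2 = {c, d, i, l}  B3 = {c, d, i, k}  B4 = {c, h, i, k}  B5 = {a, c, h, k}  B6 = {a, h, j, k}  B7 = {a, f, h, j}  B8 = {a, e, f, j}  B9 = {e, f, g, j}
Tree: B1–B2, B2–B3, B3–B4, B4–B5, B5–B6, B6–B7, B7–B8, B8–B9

The largest bag has 4 vertices, giving width 3; this decomposition certifies tw(G) ≤ 3. For the lower bound: the 4 vertex sets {b,d,l}, {i}, {c}, {a,h,j,k} are disjoint, each induces a connected subgraph, and every pair is joined by at least one edge of G. Contracting each set to a single vertex therefore yields K_{4} as a minor, and since treewidth is minor-monotone, tw(G) ≥ tw(K_{4}) = 3. The upper and lower bounds meet at 3, so that is the treewidth.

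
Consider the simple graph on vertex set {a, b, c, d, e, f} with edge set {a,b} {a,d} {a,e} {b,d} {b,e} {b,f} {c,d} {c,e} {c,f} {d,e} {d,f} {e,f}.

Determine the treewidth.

3

A width-3 tree decomposition is:
Bags: B1 = {b, d, e, f}  B2 = {a, b, d, e}  B3 = {c, d, e, f}
Tree: B1–B2, B1–B3
Every bag has size at most 4, so the width is 4 − 1 = 3 and tw(G) ≤ 3. Conversely, {c, d, e, f} is a clique of size 4, and the vertices of any clique must share a bag in every tree decomposition; so some bag has ≥ 4 vertices and tw(G) ≥ 3. Hence tw(G) = 3 exactly.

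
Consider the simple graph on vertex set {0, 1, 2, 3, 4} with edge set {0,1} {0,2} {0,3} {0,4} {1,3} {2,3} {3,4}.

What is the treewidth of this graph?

2

A width-2 tree decomposition is:
Bags: B1 = {0, 2, 3}  B2 = {0, 1, 3}  B3 = {0, 3, 4}
Tree: B1–B2, B1–B3
Each bag holds 3 vertices, so the decomposition has width 2, which upper-bounds the treewidth. On the other hand G contains the 3-clique {0, 1, 3}. A clique must lie in a single bag of any decomposition, so no decomposition can have width below 2. Hence tw(G) = 2 exactly.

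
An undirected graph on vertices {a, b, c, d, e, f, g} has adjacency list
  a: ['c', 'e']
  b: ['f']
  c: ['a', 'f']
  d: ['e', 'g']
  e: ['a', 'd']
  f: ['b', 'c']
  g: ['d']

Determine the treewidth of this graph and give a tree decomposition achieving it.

Treewidth 1.
Bags: B1 = {b, f}  B2 = {c, f}  B3 = {a, c}  B4 = {a, e}  B5 = {d, e}  B6 = {d, g}
Tree: B1–B2, B2–B3, B3–B4, B4–B5, B5–B6

The largest bag has 2 vertices, giving width 1; this decomposition certifies tw(G) ≤ 1. Any graph with an edge has treewidth ≥ 1, and G has the edge b–f. Combining the bounds, tw(G) = 1.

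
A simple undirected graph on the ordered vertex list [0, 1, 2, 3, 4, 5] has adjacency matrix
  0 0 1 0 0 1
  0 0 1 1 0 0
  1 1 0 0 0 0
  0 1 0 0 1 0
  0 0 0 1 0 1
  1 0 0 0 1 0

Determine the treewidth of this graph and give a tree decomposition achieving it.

Each bag holds 3 vertices, so the decomposition has width 2, which upper-bounds the treewidth. For the lower bound, G contains the cycle 3–1–2–0–5–4–3, so G is not a forest; only forests have treewidth ≤ 1, hence tw(G) ≥ 2. Combining the bounds, tw(G) = 2.

Treewidth 2.
One optimal decomposition is:
Bags: B1 = {1, 2, 3}  B2 = {0, 2, 3}  B3 = {0, 3, 5}  B4 = {3, 4, 5}
Tree: B1–B2, B2–B3, B3–B4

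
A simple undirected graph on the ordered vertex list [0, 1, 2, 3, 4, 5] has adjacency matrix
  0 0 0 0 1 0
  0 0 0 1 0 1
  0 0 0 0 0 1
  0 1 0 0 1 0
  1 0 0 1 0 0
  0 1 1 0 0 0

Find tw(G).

A width-1 tree decomposition is:
Bags: B1 = {2, 5}  B2 = {1, 5}  B3 = {1, 3}  B4 = {3, 4}  B5 = {0, 4}
Tree: B1–B2, B2–B3, B3–B4, B4–B5
Every bag has size at most 2, so the width is 2 − 1 = 1 and tw(G) ≤ 1. G has an edge, so its treewidth is at least 1. Hence tw(G) = 1 exactly.

1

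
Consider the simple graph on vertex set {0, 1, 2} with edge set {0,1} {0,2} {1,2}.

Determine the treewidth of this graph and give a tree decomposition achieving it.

Treewidth 2.
Bags: B1 = {0, 1, 2}
Tree: (single bag)

A single bag containing all 3 vertices is trivially a valid decomposition of width 2. Conversely, {0, 1, 2} is a clique of size 3, and the vertices of any clique must share a bag in every tree decomposition; so some bag has ≥ 3 vertices and tw(G) ≥ 2. Hence tw(G) = 2 exactly.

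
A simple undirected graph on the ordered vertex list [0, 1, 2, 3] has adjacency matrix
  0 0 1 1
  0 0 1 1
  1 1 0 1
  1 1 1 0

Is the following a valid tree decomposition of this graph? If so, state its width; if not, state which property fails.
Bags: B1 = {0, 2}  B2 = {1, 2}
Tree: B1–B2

No — vertex 3 appears in no bag.

A tree decomposition must satisfy three properties: every vertex lies in some bag; for every edge, both endpoints lie together in some bag; and for every vertex, the bags containing it form a connected subtree. Here vertex 3 appears in no bag, so the decomposition is invalid.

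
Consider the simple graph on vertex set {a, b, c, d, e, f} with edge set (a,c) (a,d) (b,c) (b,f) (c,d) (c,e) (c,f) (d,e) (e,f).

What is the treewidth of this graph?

A width-2 tree decomposition is:
Bags: B1 = {c, e, f}  B2 = {c, d, e}  B3 = {b, c, f}  B4 = {a, c, d}
Tree: B1–B2, B1–B3, B2–B4
Each bag holds 3 vertices, so the decomposition has width 2, which upper-bounds the treewidth. For the lower bound, the 3 vertices {c, d, e} are pairwise adjacent, and any tree decomposition puts a clique entirely inside one bag — forcing width ≥ 2. Hence tw(G) = 2 exactly.

2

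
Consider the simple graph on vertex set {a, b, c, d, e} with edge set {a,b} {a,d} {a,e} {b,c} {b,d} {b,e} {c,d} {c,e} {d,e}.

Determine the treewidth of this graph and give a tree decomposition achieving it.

The largest bag has 4 vertices, giving width 3; this decomposition certifies tw(G) ≤ 3. On the other hand G contains the 4-clique {b, c, d, e}. A clique must lie in a single bag of any decomposition, so no decomposition can have width below 3. The upper and lower bounds meet at 3, so that is the treewidth.

Treewidth 3.
One optimal decomposition is:
Bags: B1 = {b, c, d, e}  B2 = {a, b, d, e}
Tree: B1–B2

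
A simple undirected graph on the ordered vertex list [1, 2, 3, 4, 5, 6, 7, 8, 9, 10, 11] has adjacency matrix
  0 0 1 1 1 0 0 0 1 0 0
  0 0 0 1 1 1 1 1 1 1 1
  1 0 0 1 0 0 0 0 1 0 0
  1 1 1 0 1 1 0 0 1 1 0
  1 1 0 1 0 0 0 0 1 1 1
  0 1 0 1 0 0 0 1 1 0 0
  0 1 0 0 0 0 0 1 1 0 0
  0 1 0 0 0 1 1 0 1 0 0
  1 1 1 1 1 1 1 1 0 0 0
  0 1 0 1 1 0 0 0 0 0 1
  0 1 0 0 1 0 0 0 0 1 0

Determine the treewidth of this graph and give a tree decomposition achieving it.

Treewidth 3.
One such decomposition:
Bags: B1 = {2, 4, 5, 10}  B2 = {2, 4, 5, 9}  B3 = {1, 4, 5, 9}  B4 = {2, 5, 10, 11}  B5 = {2, 4, 6, 9}  B6 = {2, 6, 8, 9}  B7 = {1, 3, 4, 9}  B8 = {2, 7, 8, 9}
Tree: B1–B2, B2–B3, B1–B4, B2–B5, B5–B6, B3–B7, B6–B8

The largest bag has 4 vertices, giving width 3; this decomposition certifies tw(G) ≤ 3. Conversely, {1, 3, 4, 9} is a clique of size 4, and the vertices of any clique must share a bag in every tree decomposition; so some bag has ≥ 4 vertices and tw(G) ≥ 3. Combining the bounds, tw(G) = 3.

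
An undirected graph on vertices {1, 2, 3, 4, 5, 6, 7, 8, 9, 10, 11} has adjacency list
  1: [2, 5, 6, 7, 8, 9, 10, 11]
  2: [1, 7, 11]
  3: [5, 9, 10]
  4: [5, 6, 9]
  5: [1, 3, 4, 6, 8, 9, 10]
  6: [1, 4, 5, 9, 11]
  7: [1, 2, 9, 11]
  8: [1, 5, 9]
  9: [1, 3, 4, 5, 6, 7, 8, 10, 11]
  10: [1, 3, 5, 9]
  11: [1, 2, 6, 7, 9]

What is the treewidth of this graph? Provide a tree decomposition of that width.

Treewidth 3.
Bags: B1 = {1, 6, 9, 11}  B2 = {1, 5, 6, 9}  B3 = {1, 5, 9, 10}  B4 = {3, 5, 9, 10}  B5 = {1, 7, 9, 11}  B6 = {1, 2, 7, 11}  B7 = {1, 5, 8, 9}  B8 = {4, 5, 6, 9}
Tree: B1–B2, B2–B3, B3–B4, B1–B5, B5–B6, B2–B7, B2–B8

Each bag holds 4 vertices, so the decomposition has width 3, which upper-bounds the treewidth. On the other hand G contains the 4-clique {1, 6, 9, 11}. A clique must lie in a single bag of any decomposition, so no decomposition can have width below 3. Therefore the treewidth is 3.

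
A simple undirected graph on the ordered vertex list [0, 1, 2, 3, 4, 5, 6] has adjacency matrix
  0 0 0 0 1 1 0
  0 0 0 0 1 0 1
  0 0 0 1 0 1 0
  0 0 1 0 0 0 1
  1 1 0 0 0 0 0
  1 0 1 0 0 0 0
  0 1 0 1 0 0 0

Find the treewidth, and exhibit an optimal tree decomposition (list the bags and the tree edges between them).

The largest bag has 3 vertices, giving width 2; this decomposition certifies tw(G) ≤ 2. For the lower bound, G contains the cycle 4–1–6–3–2–5–0–4, so G is not a forest; only forests have treewidth ≤ 1, hence tw(G) ≥ 2. Combining the bounds, tw(G) = 2.

Treewidth 2.
One optimal decomposition is:
Bags: B1 = {1, 4, 6}  B2 = {3, 4, 6}  B3 = {2, 3, 4}  B4 = {2, 4, 5}  B5 = {0, 4, 5}
Tree: B1–B2, B2–B3, B3–B4, B4–B5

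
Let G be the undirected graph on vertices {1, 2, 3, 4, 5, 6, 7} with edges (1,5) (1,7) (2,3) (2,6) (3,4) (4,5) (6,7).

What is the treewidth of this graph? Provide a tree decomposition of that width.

Treewidth 2.
One such decomposition:
Bags: B1 = {1, 5, 7}  B2 = {5, 6, 7}  B3 = {2, 5, 6}  B4 = {2, 3, 5}  B5 = {3, 4, 5}
Tree: B1–B2, B2–B3, B3–B4, B4–B5

Every bag has size at most 3, so the width is 3 − 1 = 2 and tw(G) ≤ 2. For the lower bound, G contains the cycle 5–1–7–6–2–3–4–5, so G is not a forest; only forests have treewidth ≤ 1, hence tw(G) ≥ 2. Therefore the treewidth is 2.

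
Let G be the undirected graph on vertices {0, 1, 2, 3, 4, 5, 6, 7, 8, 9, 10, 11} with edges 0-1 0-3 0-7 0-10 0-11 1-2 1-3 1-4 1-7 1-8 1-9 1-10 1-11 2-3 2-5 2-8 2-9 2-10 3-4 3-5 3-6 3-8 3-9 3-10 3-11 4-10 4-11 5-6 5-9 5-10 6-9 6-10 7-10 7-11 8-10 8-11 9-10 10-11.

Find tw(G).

A width-4 tree decomposition is:
Bags: B1 = {1, 3, 8, 10, 11}  B2 = {1, 3, 4, 10, 11}  B3 = {1, 2, 3, 8, 10}  B4 = {0, 1, 3, 10, 11}  B5 = {1, 2, 3, 9, 10}  B6 = {0, 1, 7, 10, 11}  B7 = {2, 3, 5, 9, 10}  B8 = {3, 5, 6, 9, 10}
Tree: B1–B2, B1–B3, B2–B4, B3–B5, B4–B6, B5–B7, B7–B8
The largest bag has 5 vertices, giving width 4; this decomposition certifies tw(G) ≤ 4. Conversely, {1, 2, 3, 9, 10} is a clique of size 5, and the vertices of any clique must share a bag in every tree decomposition; so some bag has ≥ 5 vertices and tw(G) ≥ 4. Hence tw(G) = 4 exactly.

4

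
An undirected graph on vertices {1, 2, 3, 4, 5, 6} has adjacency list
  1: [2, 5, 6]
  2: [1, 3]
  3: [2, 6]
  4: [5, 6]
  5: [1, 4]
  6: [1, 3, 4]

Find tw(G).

2

A width-2 tree decomposition is:
Bags: B1 = {4, 5, 6}  B2 = {1, 5, 6}  B3 = {1, 3, 6}  B4 = {1, 2, 3}
Tree: B1–B2, B2–B3, B3–B4
The largest bag has 3 vertices, giving width 2; this decomposition certifies tw(G) ≤ 2. The edges 4–5–1–6–4 form a cycle, so G is not a tree and its treewidth is at least 2. Hence tw(G) = 2 exactly.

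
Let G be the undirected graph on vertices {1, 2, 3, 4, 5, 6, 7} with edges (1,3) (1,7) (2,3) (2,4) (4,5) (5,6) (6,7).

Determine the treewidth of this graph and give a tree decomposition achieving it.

Treewidth 2.
One such decomposition:
Bags: B1 = {5, 6, 7}  B2 = {1, 5, 7}  B3 = {1, 3, 5}  B4 = {2, 3, 5}  B5 = {2, 4, 5}
Tree: B1–B2, B2–B3, B3–B4, B4–B5

Every bag has size at most 3, so the width is 3 − 1 = 2 and tw(G) ≤ 2. The edges 5–6–7–1–3–2–4–5 form a cycle, so G is not a tree and its treewidth is at least 2. Hence tw(G) = 2 exactly.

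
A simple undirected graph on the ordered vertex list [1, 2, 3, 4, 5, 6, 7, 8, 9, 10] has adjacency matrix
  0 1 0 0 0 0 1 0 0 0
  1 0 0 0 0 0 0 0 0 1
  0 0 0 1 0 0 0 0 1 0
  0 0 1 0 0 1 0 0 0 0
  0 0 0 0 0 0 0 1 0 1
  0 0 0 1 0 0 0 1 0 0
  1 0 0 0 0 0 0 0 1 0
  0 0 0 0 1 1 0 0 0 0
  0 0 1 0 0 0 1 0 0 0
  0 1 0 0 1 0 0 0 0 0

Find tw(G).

2

A width-2 tree decomposition is:
Bags: B1 = {3, 4, 6}  B2 = {3, 6, 9}  B3 = {6, 7, 9}  B4 = {1, 6, 7}  B5 = {1, 2, 6}  B6 = {2, 6, 10}  B7 = {5, 6, 10}  B8 = {5, 6, 8}
Tree: B1–B2, B2–B3, B3–B4, B4–B5, B5–B6, B6–B7, B7–B8
The largest bag has 3 vertices, giving width 2; this decomposition certifies tw(G) ≤ 2. Since 6–4–3–9–7–1–2–10–5–8–6 is a cycle in G, G is not acyclic. Forests are exactly the graphs of treewidth ≤ 1, so tw(G) ≥ 2. Hence tw(G) = 2 exactly.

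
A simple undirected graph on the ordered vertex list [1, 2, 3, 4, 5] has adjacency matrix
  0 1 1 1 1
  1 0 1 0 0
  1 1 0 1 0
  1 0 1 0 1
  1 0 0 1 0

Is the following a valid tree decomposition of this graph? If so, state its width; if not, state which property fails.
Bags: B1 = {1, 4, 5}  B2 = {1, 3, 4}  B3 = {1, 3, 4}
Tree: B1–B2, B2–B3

A tree decomposition must satisfy three properties: every vertex lies in some bag; for every edge, both endpoints lie together in some bag; and for every vertex, the bags containing it form a connected subtree. Here vertex 2 appears in no bag, so the decomposition is invalid.

No — vertex 2 appears in no bag.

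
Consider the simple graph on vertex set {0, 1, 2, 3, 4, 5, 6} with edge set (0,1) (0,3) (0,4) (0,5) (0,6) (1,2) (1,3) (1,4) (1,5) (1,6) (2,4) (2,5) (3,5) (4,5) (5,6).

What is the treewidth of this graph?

A width-3 tree decomposition is:
Bags: B1 = {0, 1, 5, 6}  B2 = {0, 1, 4, 5}  B3 = {0, 1, 3, 5}  B4 = {1, 2, 4, 5}
Tree: B1–B2, B2–B3, B2–B4
Each bag holds 4 vertices, so the decomposition has width 3, which upper-bounds the treewidth. For the lower bound, the 4 vertices {0, 1, 3, 5} are pairwise adjacent, and any tree decomposition puts a clique entirely inside one bag — forcing width ≥ 3. Therefore the treewidth is 3.

3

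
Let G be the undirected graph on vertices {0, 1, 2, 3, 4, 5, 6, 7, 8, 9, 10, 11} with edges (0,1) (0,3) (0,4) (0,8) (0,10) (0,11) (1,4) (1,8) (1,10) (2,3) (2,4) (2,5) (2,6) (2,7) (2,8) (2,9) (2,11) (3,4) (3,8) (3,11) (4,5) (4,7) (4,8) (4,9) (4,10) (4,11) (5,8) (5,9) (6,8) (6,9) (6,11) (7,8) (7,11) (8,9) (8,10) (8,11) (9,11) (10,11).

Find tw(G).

A width-4 tree decomposition is:
Bags: B1 = {2, 4, 8, 9, 11}  B2 = {2, 3, 4, 8, 11}  B3 = {2, 4, 5, 8, 9}  B4 = {2, 6, 8, 9, 11}  B5 = {0, 3, 4, 8, 11}  B6 = {0, 4, 8, 10, 11}  B7 = {2, 4, 7, 8, 11}  B8 = {0, 1, 4, 8, 10}
Tree: B1–B2, B1–B3, B1–B4, B2–B5, B5–B6, B2–B7, B6–B8
Each bag holds 5 vertices, so the decomposition has width 4, which upper-bounds the treewidth. For the lower bound, the 5 vertices {0, 1, 4, 8, 10} are pairwise adjacent, and any tree decomposition puts a clique entirely inside one bag — forcing width ≥ 4. Hence tw(G) = 4 exactly.

4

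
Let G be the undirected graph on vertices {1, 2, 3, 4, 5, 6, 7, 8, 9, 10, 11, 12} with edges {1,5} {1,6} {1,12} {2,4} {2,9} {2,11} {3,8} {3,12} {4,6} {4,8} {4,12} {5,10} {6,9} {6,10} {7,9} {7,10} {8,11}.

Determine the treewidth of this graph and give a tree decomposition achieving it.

Treewidth 3.
One such decomposition:
Bags: B1 = {1, 5, 7, 10}  B2 = {1, 6, 7, 10}  B3 = {1, 6, 7, 9}  B4 = {1, 6, 9, 12}  B5 = {4, 6, 9, 12}  B6 = {2, 4, 9, 12}  B7 = {2, 3, 4, 12}  B8 = {2, 3, 4, 8}  B9 = {2, 3, 8, 11}
Tree: B1–B2, B2–B3, B3–B4, B4–B5, B5–B6, B6–B7, B7–B8, B8–B9

The largest bag has 4 vertices, giving width 3; this decomposition certifies tw(G) ≤ 3. For the lower bound: the 4 vertex sets {5,7,10}, {1}, {6}, {2,4,9,12} are disjoint, each induces a connected subgraph, and every pair is joined by at least one edge of G. Contracting each set to a single vertex therefore yields K_{4} as a minor, and since treewidth is minor-monotone, tw(G) ≥ tw(K_{4}) = 3. The upper and lower bounds meet at 3, so that is the treewidth.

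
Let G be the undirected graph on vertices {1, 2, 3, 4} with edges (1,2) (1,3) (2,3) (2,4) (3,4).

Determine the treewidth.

2

A width-2 tree decomposition is:
Bags: B1 = {2, 3, 4}  B2 = {1, 2, 3}
Tree: B1–B2
Each bag holds 3 vertices, so the decomposition has width 2, which upper-bounds the treewidth. For the lower bound, the 3 vertices {1, 2, 3} are pairwise adjacent, and any tree decomposition puts a clique entirely inside one bag — forcing width ≥ 2. The upper and lower bounds meet at 2, so that is the treewidth.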